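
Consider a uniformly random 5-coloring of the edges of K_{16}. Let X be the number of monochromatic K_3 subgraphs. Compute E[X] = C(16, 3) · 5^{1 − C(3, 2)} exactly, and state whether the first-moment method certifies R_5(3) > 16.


E[X] = C(16, 3) · 5^{1 − 3} = 560 · 5^{−2} = 560/25.
As a reduced fraction: E[X] = 112/5 ≈ 22.4000.
Is E[X] < 1? NO.
Since E[X] ≥ 1, the first-moment bound is inconclusive at n = 16; it does NOT by itself certify R_5(3) > 16.

E[X] = 112/5 ≈ 22.4000; E[X] ≥ 1; first-moment method inconclusive here.


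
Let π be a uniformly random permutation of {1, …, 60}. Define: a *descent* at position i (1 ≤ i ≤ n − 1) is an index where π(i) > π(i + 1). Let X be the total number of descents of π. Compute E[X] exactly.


Write X = Σ X_I over i = 1, …, 59, with X_I the indicator of one descent.
There are 59 indicators.
For each fixed i, the pair (π(i), π(i+1)) is a uniformly random ordered pair of distinct values from {1, …, 60}; by symmetry P[π(i) > π(i+1)] = 1/2.
By linearity: E[X] = 59 · (1/2) = (60 − 1) · (1/2) = 59/2 ≈ 29.50000.

E[X] = 59/2 = 29.50000.


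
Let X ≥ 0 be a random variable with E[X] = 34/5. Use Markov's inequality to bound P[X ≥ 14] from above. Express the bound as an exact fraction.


μ = E[X] = 34/5, a = 14.
Markov: P[X ≥ 14] ≤ μ/a = (34/5)/14 = 17/35.
Numerically: ≈ 0.486.
(Since a = 14 > μ = 6.800, the bound 17/35 is < 1 and informative.)

P[X ≥ 14] ≤ 17/35 ≈ 0.486.


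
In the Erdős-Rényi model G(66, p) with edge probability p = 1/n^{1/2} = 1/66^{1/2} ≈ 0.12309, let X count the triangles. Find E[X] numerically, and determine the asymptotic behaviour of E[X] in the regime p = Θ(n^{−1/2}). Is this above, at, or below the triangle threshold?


Number of potential triangles: C(66, 3) = 45760.
Each occurs with probability p³ ≈ (0.12309)³ ≈ 1.8650226e-03.
By linearity: E[X] = C(66, 3)·p³ ≈ 45760 · 1.8650226e-03 ≈ 85.34343.
Since α = 1/2 < 1, p = c/n^{1/2} ≫ 1/n is above the triangle threshold p ~ 1/n. Asymptotically E[X] ~ (c³/6)·n^{3(1−α)} = (1³/6)·n^{1.5} → ∞; triangles are abundant w.h.p.

E[X] ≈ 85.34343; in regime p = Θ(1/n^{1/2}) E[X] diverges (above the triangle threshold p ~ 1/n).


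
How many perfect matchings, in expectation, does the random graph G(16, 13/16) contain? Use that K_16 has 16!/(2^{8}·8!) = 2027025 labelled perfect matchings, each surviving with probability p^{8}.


K_16 has 16!/(2^{8}·8!) = 2027025 labelled perfect matchings.
For each such perfect matching H, let X_H = 1 if all 8 edges of H are present in G. Then P[X_H = 1] = p^{8} = (13/16)^{8} = 815730721/4294967296.
Summing the indicators: E[X] = Σ_H E[X_H] = 2027025 · p^{8} = 2027025 · 815730721/4294967296 = 1653506564735025/4294967296.
Numerically: E[X] ≈ 3.8499e+05.

E[X] = 2027025 · (13/16)^{8} = 1653506564735025/4294967296 ≈ 3.8499e+05.


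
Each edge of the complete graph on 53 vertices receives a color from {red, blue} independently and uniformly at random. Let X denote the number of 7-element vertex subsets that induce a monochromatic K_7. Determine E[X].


Let X = Σ_S X_S over the C(53, 7) = 154143080 subsets S of size 7, where X_S = 1 if the K_7 on S is monochromatic.
For a fixed S, the K_7 on S has C(7, 2) = 21 edges. P[all 21 edges red] = (1/2)^21, and likewise for blue, so P[monochromatic] = 2·(1/2)^21 = 2^{1 − 21} = 1/1048576.
By linearity of expectation: E[X] = C(53, 7) · 2^{1 − 21} = 154143080 · 1/1048576 = 19267885/131072.
Numerically: E[X] ≈ 147.0023.

E[X] = C(53,7)·2^(1−C(7,2)) = 19267885/131072 ≈ 147.0023.


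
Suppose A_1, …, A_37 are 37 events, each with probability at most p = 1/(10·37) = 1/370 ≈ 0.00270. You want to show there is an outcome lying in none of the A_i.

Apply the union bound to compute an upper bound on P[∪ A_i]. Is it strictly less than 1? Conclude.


Union bound: P[∪_{i=1}^{37} A_i] ≤ Σ_i P[A_i] ≤ 37·p = 37·(1/370) = 1/10.
Numerically: 1/10 ≈ 0.10000.
Is 1/10 < 1? YES.
Since P[∪ A_i] ≤ 1/10 < 1, the complement has P[∩ A_i^c] ≥ 1 − 1/10 = 9/10 > 0, so some outcome avoids every A_i.

37·p = 1/10 ≈ 0.10000; existence CERTIFIED by the union bound.


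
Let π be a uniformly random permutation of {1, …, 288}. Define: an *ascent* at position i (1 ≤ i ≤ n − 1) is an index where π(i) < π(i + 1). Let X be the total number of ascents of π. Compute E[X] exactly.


Write X = Σ X_I over i = 1, …, 287, with X_I the indicator of one ascent.
There are 287 indicators.
For each fixed i, the pair (π(i), π(i+1)) is a uniformly random ordered pair of distinct values from {1, …, 288}; by symmetry P[π(i) < π(i+1)] = 1/2.
By linearity: E[X] = 287 · (1/2) = (288 − 1) · (1/2) = 287/2 ≈ 143.50000.

E[X] = 287/2 = 143.50000.


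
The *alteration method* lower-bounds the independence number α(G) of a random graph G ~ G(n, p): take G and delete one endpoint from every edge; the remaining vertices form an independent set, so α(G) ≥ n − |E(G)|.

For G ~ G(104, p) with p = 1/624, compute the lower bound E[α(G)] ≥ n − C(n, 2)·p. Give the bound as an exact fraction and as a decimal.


E[|E(G)|] = C(104, 2)·p = 5356 · (1/624) = 103/12.
E[α(G)] ≥ n − E[|E(G)|] = 104 − 103/12 = 1145/12.
Numerically: ≈ 95.416667.
(This is only a lower bound; the true E[α(G)] may be larger.)

E[α(G)] ≥ 1145/12 ≈ 95.416667.


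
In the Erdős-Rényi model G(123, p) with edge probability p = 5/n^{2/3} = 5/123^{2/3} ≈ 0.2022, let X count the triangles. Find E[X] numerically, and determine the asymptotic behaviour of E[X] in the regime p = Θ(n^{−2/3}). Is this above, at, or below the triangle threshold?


Number of potential triangles: C(123, 3) = 302621.
Each occurs with probability p³ ≈ (0.2022)³ ≈ 8.262278e-03.
By linearity: E[X] = C(123, 3)·p³ ≈ 302621 · 8.262278e-03 ≈ 2500.3388.
Since α = 2/3 < 1, p = c/n^{2/3} ≫ 1/n is above the triangle threshold p ~ 1/n. Asymptotically E[X] ~ (c³/6)·n^{3(1−α)} = (5³/6)·n^{1} → ∞; triangles are abundant w.h.p.

E[X] ≈ 2500.3388; in regime p = Θ(1/n^{2/3}) E[X] diverges (above the triangle threshold p ~ 1/n).


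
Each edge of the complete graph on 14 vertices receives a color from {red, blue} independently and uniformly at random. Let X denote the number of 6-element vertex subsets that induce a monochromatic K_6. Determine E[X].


Let X = Σ_S X_S over the C(14, 6) = 3003 subsets S of size 6, where X_S = 1 if the K_6 on S is monochromatic.
For a fixed S, the K_6 on S has C(6, 2) = 15 edges. P[all 15 edges red] = (1/2)^15, and likewise for blue, so P[monochromatic] = 2·(1/2)^15 = 2^{1 − 15} = 1/16384.
By linearity: E[X] = C(14, 6) · 2^{1 − 15} = 3003 · 1/16384 = 3003/16384.
Numerically: E[X] ≈ 0.183289.

E[X] = C(14,6)·2^(1−C(6,2)) = 3003/16384 ≈ 0.183289.


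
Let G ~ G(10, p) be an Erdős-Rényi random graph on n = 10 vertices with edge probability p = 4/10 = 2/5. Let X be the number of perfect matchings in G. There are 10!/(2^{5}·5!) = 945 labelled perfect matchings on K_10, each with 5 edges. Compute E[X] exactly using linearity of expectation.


K_10 has 10!/(2^{5}·5!) = 945 labelled perfect matchings.
For each such perfect matching H, let X_H = 1 if all 5 edges of H are present in G. Then P[X_H = 1] = p^{5} = (2/5)^{5} = 32/3125.
By linearity: E[X] = Σ_H E[X_H] = 945 · p^{5} = 945 · 32/3125 = 6048/625.
Numerically: E[X] ≈ 9.6768.

E[X] = 945 · (2/5)^{5} = 6048/625 ≈ 9.6768.


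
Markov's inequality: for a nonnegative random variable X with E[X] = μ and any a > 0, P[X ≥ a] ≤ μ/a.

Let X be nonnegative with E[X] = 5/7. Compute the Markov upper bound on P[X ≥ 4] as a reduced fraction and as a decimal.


μ = E[X] = 5/7, a = 4.
Markov: P[X ≥ 4] ≤ μ/a = (5/7)/4 = 5/28.
Numerically: ≈ 0.179.
(Since a = 4 > μ = 0.714, the bound 5/28 is < 1 and informative.)

P[X ≥ 4] ≤ 5/28 ≈ 0.179.


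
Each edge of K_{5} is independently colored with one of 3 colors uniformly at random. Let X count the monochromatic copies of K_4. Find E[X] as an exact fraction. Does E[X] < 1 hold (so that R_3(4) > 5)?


E[X] = C(5, 4) · 3^{1 − 6} = 5 · 3^{−5} = 5/243.
As a reduced fraction: E[X] = 5/243 ≈ 0.020576.
Is E[X] < 1? YES.
Since E[X] < 1, there exists a 3-coloring of K_{5} with no monochromatic K_4; hence R_3(4) > 5.

E[X] = 5/243 ≈ 0.020576; E[X] < 1, so R_3(4) > 5.


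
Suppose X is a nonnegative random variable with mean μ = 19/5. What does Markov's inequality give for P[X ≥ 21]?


μ = E[X] = 19/5, a = 21.
Markov: P[X ≥ 21] ≤ μ/a = (19/5)/21 = 19/105.
Numerically: ≈ 0.18095.
(Since a = 21 > μ = 3.80000, the bound 19/105 is < 1 and informative.)

P[X ≥ 21] ≤ 19/105 ≈ 0.18095.


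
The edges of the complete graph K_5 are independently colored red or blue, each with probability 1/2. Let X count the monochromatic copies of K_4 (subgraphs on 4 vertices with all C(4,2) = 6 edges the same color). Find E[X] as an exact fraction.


Let X = Σ_S X_S over the C(5, 4) = 5 subsets S of size 4, where X_S = 1 if the K_4 on S is monochromatic.
For a fixed S, the K_4 on S has C(4, 2) = 6 edges. P[all 6 edges red] = (1/2)^6, and likewise for blue, so P[monochromatic] = 2·(1/2)^6 = 2^{1 − 6} = 1/32.
By linearity of expectation: E[X] = C(5, 4) · 2^{1 − 6} = 5 · 1/32 = 5/32.
Numerically: E[X] ≈ 0.156.

E[X] = C(5,4)·2^(1−C(4,2)) = 5/32 ≈ 0.156.


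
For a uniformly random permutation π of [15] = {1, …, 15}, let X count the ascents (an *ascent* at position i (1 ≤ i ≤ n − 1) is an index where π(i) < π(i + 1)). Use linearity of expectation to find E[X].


Write X = Σ X_I over i = 1, …, 14, with X_I the indicator of one ascent.
There are 14 indicators.
For each fixed i, the pair (π(i), π(i+1)) is a uniformly random ordered pair of distinct values from {1, …, 15}; by symmetry P[π(i) < π(i+1)] = 1/2.
By linearity: E[X] = 14 · (1/2) = (15 − 1) · (1/2) = 7 ≈ 7.0000.

E[X] = 7 = 7.0000.


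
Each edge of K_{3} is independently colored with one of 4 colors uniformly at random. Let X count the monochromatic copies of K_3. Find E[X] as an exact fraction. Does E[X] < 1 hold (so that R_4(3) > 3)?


E[X] = C(3, 3) · 4^{1 − 3} = 1 · 4^{−2} = 1/16.
As a reduced fraction: E[X] = 1/16 ≈ 0.0625.
Is E[X] < 1? YES.
Since E[X] < 1, there exists a 4-coloring of K_{3} with no monochromatic K_3; hence R_4(3) > 3.

E[X] = 1/16 ≈ 0.0625; E[X] < 1, so R_4(3) > 3.


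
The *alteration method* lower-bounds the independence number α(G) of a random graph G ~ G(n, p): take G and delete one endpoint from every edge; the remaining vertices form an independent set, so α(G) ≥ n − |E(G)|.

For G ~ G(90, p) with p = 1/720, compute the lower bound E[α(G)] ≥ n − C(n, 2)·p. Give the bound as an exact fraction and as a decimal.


E[|E(G)|] = C(90, 2)·p = 4005 · (1/720) = 89/16.
E[α(G)] ≥ n − E[|E(G)|] = 90 − 89/16 = 1351/16.
Numerically: ≈ 84.438.
(This is only a lower bound; the true E[α(G)] may be larger.)

E[α(G)] ≥ 1351/16 ≈ 84.438.


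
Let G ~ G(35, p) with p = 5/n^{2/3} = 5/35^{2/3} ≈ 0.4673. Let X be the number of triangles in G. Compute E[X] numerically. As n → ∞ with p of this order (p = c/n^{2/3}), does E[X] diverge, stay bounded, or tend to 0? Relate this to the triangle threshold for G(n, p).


Number of potential triangles: C(35, 3) = 6545.
Each occurs with probability p³ ≈ (0.4673)³ ≈ 1.020408e-01.
By linearity: E[X] = C(35, 3)·p³ ≈ 6545 · 1.020408e-01 ≈ 667.8571.
Since α = 2/3 < 1, p = c/n^{2/3} ≫ 1/n is above the triangle threshold p ~ 1/n. Asymptotically E[X] ~ (c³/6)·n^{3(1−α)} = (5³/6)·n^{1} → ∞; triangles are abundant w.h.p.

E[X] ≈ 667.8571; in regime p = Θ(1/n^{2/3}) E[X] diverges (above the triangle threshold p ~ 1/n).


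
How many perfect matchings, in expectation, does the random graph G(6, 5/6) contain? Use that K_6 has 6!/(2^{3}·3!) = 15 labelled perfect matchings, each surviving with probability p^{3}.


K_6 has 6!/(2^{3}·3!) = 15 labelled perfect matchings.
For each such perfect matching H, let X_H = 1 if all 3 edges of H are present in G. Then P[X_H = 1] = p^{3} = (5/6)^{3} = 125/216.
Summing the indicators: E[X] = Σ_H E[X_H] = 15 · p^{3} = 15 · 125/216 = 625/72.
Numerically: E[X] ≈ 8.68056.

E[X] = 15 · (5/6)^{3} = 625/72 ≈ 8.68056.


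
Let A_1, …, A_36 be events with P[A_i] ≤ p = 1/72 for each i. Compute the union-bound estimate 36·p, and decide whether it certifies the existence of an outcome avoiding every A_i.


Union bound: P[∪_{i=1}^{36} A_i] ≤ Σ_i P[A_i] ≤ 36·p = 36·(1/72) = 1/2.
Numerically: 1/2 ≈ 0.5000000.
Is 1/2 < 1? YES.
Since P[∪ A_i] ≤ 1/2 < 1, the complement has P[∩ A_i^c] ≥ 1 − 1/2 = 1/2 > 0, so some outcome avoids every A_i.

36·p = 1/2 ≈ 0.5000000; existence CERTIFIED by the union bound.


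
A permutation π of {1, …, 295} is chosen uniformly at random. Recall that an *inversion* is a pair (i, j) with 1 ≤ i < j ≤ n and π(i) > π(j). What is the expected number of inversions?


Write X = Σ X_I over the C(295, 2) = 43365 pairs i < j, with X_I the indicator of one inversion.
There are 43365 indicators.
For each fixed pair i < j, the values π(i) and π(j) are two distinct elements of {1, …, 295} in uniformly random order; by symmetry P[π(i) > π(j)] = 1/2.
By linearity: E[X] = 43365 · (1/2) = C(295, 2) · (1/2) = 43365/2 = 43365/2 ≈ 21682.5000.

E[X] = 43365/2 = 21682.5000.


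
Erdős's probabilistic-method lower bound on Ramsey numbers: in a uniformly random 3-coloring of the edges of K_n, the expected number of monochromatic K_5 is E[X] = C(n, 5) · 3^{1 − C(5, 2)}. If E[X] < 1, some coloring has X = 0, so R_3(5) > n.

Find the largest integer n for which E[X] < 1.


We need C(n, 5) · 3^{1 − 10} < 1, i.e. C(n, 5) < 3^{10 − 1} = 19683.
Check values of n near the boundary:
  n = 19: C(19, 5) = 11628; 11628 < 19683? YES
  n = 20: C(20, 5) = 15504; 15504 < 19683? YES
  n = 21: C(21, 5) = 20349; 20349 < 19683? NO
The largest n with C(n, 5) < 19683 is n = 20 (where E[X] = 5168/6561 ≈ 0.787685). Hence R_3(5) > 20, i.e. R_3(5) ≥ 21.

Largest n = 20; hence R_3(5) > 20.


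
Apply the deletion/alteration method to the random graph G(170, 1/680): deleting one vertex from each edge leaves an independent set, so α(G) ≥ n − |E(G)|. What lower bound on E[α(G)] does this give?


E[|E(G)|] = C(170, 2)·p = 14365 · (1/680) = 169/8.
E[α(G)] ≥ n − E[|E(G)|] = 170 − 169/8 = 1191/8.
Numerically: ≈ 148.87500.
(This is only a lower bound; the true E[α(G)] may be larger.)

E[α(G)] ≥ 1191/8 ≈ 148.87500.


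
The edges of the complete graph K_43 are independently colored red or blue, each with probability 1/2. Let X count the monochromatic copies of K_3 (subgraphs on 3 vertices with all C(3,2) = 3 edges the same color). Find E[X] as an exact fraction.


Let X = Σ_S X_S over the C(43, 3) = 12341 subsets S of size 3, where X_S = 1 if the K_3 on S is monochromatic.
For a fixed S, the K_3 on S has C(3, 2) = 3 edges. P[all 3 edges red] = (1/2)^3, and likewise for blue, so P[monochromatic] = 2·(1/2)^3 = 2^{1 − 3} = 1/4.
Summing: E[X] = C(43, 3) · 2^{1 − 3} = 12341 · 1/4 = 12341/4.
Numerically: E[X] ≈ 3085.25000.

E[X] = C(43,3)·2^(1−C(3,2)) = 12341/4 ≈ 3085.25000.


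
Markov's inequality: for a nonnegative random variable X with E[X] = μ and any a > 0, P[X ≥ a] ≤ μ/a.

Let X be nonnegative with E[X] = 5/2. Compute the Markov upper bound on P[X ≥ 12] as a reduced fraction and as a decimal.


μ = E[X] = 5/2, a = 12.
Markov: P[X ≥ 12] ≤ μ/a = (5/2)/12 = 5/24.
Numerically: ≈ 0.2083.
(Since a = 12 > μ = 2.5000, the bound 5/24 is < 1 and informative.)

P[X ≥ 12] ≤ 5/24 ≈ 0.2083.


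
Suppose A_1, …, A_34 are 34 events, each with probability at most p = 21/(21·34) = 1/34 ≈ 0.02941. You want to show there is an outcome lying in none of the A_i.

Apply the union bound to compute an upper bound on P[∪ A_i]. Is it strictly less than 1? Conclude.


Union bound: P[∪_{i=1}^{34} A_i] ≤ Σ_i P[A_i] ≤ 34·p = 34·(1/34) = 1.
Numerically: 1 ≈ 1.00000.
Is 1 < 1? NO.
Since the bound 1 is ≥ 1, the union bound is uninformative here; it does NOT by itself certify existence.

34·p = 1 ≈ 1.00000; existence NOT certified by the union bound.


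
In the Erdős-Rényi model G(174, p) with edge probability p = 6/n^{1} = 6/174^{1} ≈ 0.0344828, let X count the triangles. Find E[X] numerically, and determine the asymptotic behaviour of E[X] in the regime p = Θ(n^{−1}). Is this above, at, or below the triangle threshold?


Number of potential triangles: C(174, 3) = 862924.
Each occurs with probability p³ ≈ (0.0344828)³ ≈ 4.10020911e-05.
By linearity: E[X] = C(174, 3)·p³ ≈ 862924 · 4.10020911e-05 ≈ 35.381688.
Here α = 1, so p = 6/n is exactly at the triangle threshold p ~ 1/n. Asymptotically E[X] → c³/6 = 6³/6 = 36 ≈ 36.000000, a bounded constant. In this regime the triangle count is asymptotically Poisson(c³/6).

E[X] ≈ 35.381688; in regime p = Θ(1/n^{1}) E[X] stays bounded (at the triangle threshold p ~ 1/n).


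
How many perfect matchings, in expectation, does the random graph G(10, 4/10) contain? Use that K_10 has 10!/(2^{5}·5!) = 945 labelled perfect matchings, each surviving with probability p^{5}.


K_10 has 10!/(2^{5}·5!) = 945 labelled perfect matchings.
For each such perfect matching H, let X_H = 1 if all 5 edges of H are present in G. Then P[X_H = 1] = p^{5} = (2/5)^{5} = 32/3125.
Summing the indicators: E[X] = Σ_H E[X_H] = 945 · p^{5} = 945 · 32/3125 = 6048/625.
Numerically: E[X] ≈ 9.677.

E[X] = 945 · (2/5)^{5} = 6048/625 ≈ 9.677.


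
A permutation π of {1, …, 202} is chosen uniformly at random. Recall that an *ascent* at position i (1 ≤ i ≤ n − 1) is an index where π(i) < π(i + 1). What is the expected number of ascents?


Write X = Σ X_I over i = 1, …, 201, with X_I the indicator of one ascent.
There are 201 indicators.
For each fixed i, the pair (π(i), π(i+1)) is a uniformly random ordered pair of distinct values from {1, …, 202}; by symmetry P[π(i) < π(i+1)] = 1/2.
By linearity: E[X] = 201 · (1/2) = (202 − 1) · (1/2) = 201/2 ≈ 100.5000.

E[X] = 201/2 = 100.5000.


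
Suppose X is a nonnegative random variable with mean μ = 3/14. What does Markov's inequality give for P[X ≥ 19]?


μ = E[X] = 3/14, a = 19.
Markov: P[X ≥ 19] ≤ μ/a = (3/14)/19 = 3/266.
Numerically: ≈ 0.01128.
(Since a = 19 > μ = 0.21429, the bound 3/266 is < 1 and informative.)

P[X ≥ 19] ≤ 3/266 ≈ 0.01128.


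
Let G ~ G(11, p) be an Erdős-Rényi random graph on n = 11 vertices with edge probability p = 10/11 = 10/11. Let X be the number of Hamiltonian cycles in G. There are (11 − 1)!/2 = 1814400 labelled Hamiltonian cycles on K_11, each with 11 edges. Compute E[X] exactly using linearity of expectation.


K_11 has (11 − 1)!/2 = 1814400 labelled Hamiltonian cycles.
For each such Hamiltonian cycle H, let X_H = 1 if all 11 edges of H are present in G. Then P[X_H = 1] = p^{11} = (10/11)^{11} = 100000000000/285311670611.
By linearity of expectation: E[X] = Σ_H E[X_H] = 1814400 · p^{11} = 1814400 · 100000000000/285311670611 = 181440000000000000/285311670611.
Numerically: E[X] ≈ 6.3594e+05.

E[X] = 1814400 · (10/11)^{11} = 181440000000000000/285311670611 ≈ 6.3594e+05.


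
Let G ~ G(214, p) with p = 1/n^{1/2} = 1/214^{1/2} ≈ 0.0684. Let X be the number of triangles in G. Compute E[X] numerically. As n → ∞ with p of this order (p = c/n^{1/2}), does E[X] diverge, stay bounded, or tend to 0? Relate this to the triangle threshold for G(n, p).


Number of potential triangles: C(214, 3) = 1610564.
Each occurs with probability p³ ≈ (0.0684)³ ≈ 3.19433e-04.
By linearity: E[X] = C(214, 3)·p³ ≈ 1610564 · 3.19433e-04 ≈ 514.467.
Since α = 1/2 < 1, p = c/n^{1/2} ≫ 1/n is above the triangle threshold p ~ 1/n. Asymptotically E[X] ~ (c³/6)·n^{3(1−α)} = (1³/6)·n^{1.5} → ∞; triangles are abundant w.h.p.

E[X] ≈ 514.467; in regime p = Θ(1/n^{1/2}) E[X] diverges (above the triangle threshold p ~ 1/n).


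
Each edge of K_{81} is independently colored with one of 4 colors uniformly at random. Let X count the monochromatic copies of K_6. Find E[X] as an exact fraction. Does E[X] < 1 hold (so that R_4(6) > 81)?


E[X] = C(81, 6) · 4^{1 − 15} = 324540216 · 4^{−14} = 324540216/268435456.
As a reduced fraction: E[X] = 40567527/33554432 ≈ 1.20901.
Is E[X] < 1? NO.
Since E[X] ≥ 1, the first-moment bound is inconclusive at n = 81; it does NOT by itself certify R_4(6) > 81.

E[X] = 40567527/33554432 ≈ 1.20901; E[X] ≥ 1; first-moment method inconclusive here.


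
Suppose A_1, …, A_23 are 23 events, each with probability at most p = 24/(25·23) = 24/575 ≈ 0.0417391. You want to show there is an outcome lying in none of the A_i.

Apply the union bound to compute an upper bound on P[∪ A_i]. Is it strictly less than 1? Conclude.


Union bound: P[∪_{i=1}^{23} A_i] ≤ Σ_i P[A_i] ≤ 23·p = 23·(24/575) = 24/25.
Numerically: 24/25 ≈ 0.9600000.
Is 24/25 < 1? YES.
Since P[∪ A_i] ≤ 24/25 < 1, the complement has P[∩ A_i^c] ≥ 1 − 24/25 = 1/25 > 0, so some outcome avoids every A_i.

23·p = 24/25 ≈ 0.9600000; existence CERTIFIED by the union bound.


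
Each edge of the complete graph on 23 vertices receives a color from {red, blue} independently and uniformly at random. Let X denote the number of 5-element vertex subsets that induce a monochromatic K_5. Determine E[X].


Let X = Σ_S X_S over the C(23, 5) = 33649 subsets S of size 5, where X_S = 1 if the K_5 on S is monochromatic.
For a fixed S, the K_5 on S has C(5, 2) = 10 edges. P[all 10 edges red] = (1/2)^10, and likewise for blue, so P[monochromatic] = 2·(1/2)^10 = 2^{1 − 10} = 1/512.
By linearity: E[X] = C(23, 5) · 2^{1 − 10} = 33649 · 1/512 = 33649/512.
Numerically: E[X] ≈ 65.72070.

E[X] = C(23,5)·2^(1−C(5,2)) = 33649/512 ≈ 65.72070.


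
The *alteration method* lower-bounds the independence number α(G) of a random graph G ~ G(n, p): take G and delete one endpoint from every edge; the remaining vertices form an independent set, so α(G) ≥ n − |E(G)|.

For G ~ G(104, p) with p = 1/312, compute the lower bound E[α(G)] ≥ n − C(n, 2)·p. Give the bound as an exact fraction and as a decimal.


E[|E(G)|] = C(104, 2)·p = 5356 · (1/312) = 103/6.
E[α(G)] ≥ n − E[|E(G)|] = 104 − 103/6 = 521/6.
Numerically: ≈ 86.833333.
(This is only a lower bound; the true E[α(G)] may be larger.)

E[α(G)] ≥ 521/6 ≈ 86.833333.


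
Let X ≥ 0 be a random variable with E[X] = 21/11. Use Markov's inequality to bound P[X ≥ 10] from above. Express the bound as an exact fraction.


μ = E[X] = 21/11, a = 10.
Markov: P[X ≥ 10] ≤ μ/a = (21/11)/10 = 21/110.
Numerically: ≈ 0.191.
(Since a = 10 > μ = 1.909, the bound 21/110 is < 1 and informative.)

P[X ≥ 10] ≤ 21/110 ≈ 0.191.


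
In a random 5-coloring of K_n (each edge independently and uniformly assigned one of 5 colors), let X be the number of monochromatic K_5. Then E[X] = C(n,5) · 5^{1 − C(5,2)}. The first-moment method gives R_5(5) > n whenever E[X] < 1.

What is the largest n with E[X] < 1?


We need C(n, 5) · 5^{1 − 10} < 1, i.e. C(n, 5) < 5^{10 − 1} = 1953125.
Check values of n near the boundary:
  n = 43: C(43, 5) = 962598; 962598 < 1953125? YES
  n = 44: C(44, 5) = 1086008; 1086008 < 1953125? YES
  n = 45: C(45, 5) = 1221759; 1221759 < 1953125? YES
  n = 46: C(46, 5) = 1370754; 1370754 < 1953125? YES
  n = 47: C(47, 5) = 1533939; 1533939 < 1953125? YES
  n = 48: C(48, 5) = 1712304; 1712304 < 1953125? YES
  n = 49: C(49, 5) = 1906884; 1906884 < 1953125? YES
  n = 50: C(50, 5) = 2118760; 2118760 < 1953125? NO
  n = 51: C(51, 5) = 2349060; 2349060 < 1953125? NO
  n = 52: C(52, 5) = 2598960; 2598960 < 1953125? NO
The largest n with C(n, 5) < 1953125 is n = 49 (where E[X] = 1906884/1953125 ≈ 0.976). Hence R_5(5) > 49, i.e. R_5(5) ≥ 50.

Largest n = 49; hence R_5(5) > 49.


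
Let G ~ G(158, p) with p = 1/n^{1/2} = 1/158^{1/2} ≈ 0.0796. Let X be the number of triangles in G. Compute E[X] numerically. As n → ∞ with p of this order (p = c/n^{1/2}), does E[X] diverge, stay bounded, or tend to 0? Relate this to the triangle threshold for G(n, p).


Number of potential triangles: C(158, 3) = 644956.
Each occurs with probability p³ ≈ (0.0796)³ ≈ 5.03517e-04.
By linearity: E[X] = C(158, 3)·p³ ≈ 644956 · 5.03517e-04 ≈ 324.746.
Since α = 1/2 < 1, p = c/n^{1/2} ≫ 1/n is above the triangle threshold p ~ 1/n. Asymptotically E[X] ~ (c³/6)·n^{3(1−α)} = (1³/6)·n^{1.5} → ∞; triangles are abundant w.h.p.

E[X] ≈ 324.746; in regime p = Θ(1/n^{1/2}) E[X] diverges (above the triangle threshold p ~ 1/n).


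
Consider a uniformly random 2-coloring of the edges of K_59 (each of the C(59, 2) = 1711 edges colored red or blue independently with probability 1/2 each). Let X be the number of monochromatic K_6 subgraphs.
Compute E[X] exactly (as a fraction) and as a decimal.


Let X = Σ_S X_S over the C(59, 6) = 45057474 subsets S of size 6, where X_S = 1 if the K_6 on S is monochromatic.
For a fixed S, the K_6 on S has C(6, 2) = 15 edges. P[all 15 edges red] = (1/2)^15, and likewise for blue, so P[monochromatic] = 2·(1/2)^15 = 2^{1 − 15} = 1/16384.
Summing: E[X] = C(59, 6) · 2^{1 − 15} = 45057474 · 1/16384 = 22528737/8192.
Numerically: E[X] ≈ 2750.08997.

E[X] = C(59,6)·2^(1−C(6,2)) = 22528737/8192 ≈ 2750.08997.


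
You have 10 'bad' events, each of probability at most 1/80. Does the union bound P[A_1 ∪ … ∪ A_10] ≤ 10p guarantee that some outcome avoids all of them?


Union bound: P[∪_{i=1}^{10} A_i] ≤ Σ_i P[A_i] ≤ 10·p = 10·(1/80) = 1/8.
Numerically: 1/8 ≈ 0.12500.
Is 1/8 < 1? YES.
Since P[∪ A_i] ≤ 1/8 < 1, the complement has P[∩ A_i^c] ≥ 1 − 1/8 = 7/8 > 0, so some outcome avoids every A_i.

10·p = 1/8 ≈ 0.12500; existence CERTIFIED by the union bound.


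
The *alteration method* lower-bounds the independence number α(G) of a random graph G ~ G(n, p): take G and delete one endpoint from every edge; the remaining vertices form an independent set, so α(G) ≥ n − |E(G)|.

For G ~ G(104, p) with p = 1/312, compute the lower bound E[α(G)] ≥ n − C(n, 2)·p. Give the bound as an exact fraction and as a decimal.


E[|E(G)|] = C(104, 2)·p = 5356 · (1/312) = 103/6.
E[α(G)] ≥ n − E[|E(G)|] = 104 − 103/6 = 521/6.
Numerically: ≈ 86.83333.
(This is only a lower bound; the true E[α(G)] may be larger.)

E[α(G)] ≥ 521/6 ≈ 86.83333.


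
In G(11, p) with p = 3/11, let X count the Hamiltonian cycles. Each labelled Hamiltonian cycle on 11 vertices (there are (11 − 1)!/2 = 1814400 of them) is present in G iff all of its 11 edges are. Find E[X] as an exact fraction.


K_11 has (11 − 1)!/2 = 1814400 labelled Hamiltonian cycles.
For each such Hamiltonian cycle H, let X_H = 1 if all 11 edges of H are present in G. Then P[X_H = 1] = p^{11} = (3/11)^{11} = 177147/285311670611.
Summing the indicators: E[X] = Σ_H E[X_H] = 1814400 · p^{11} = 1814400 · 177147/285311670611 = 321415516800/285311670611.
Numerically: E[X] ≈ 1.1265.

E[X] = 1814400 · (3/11)^{11} = 321415516800/285311670611 ≈ 1.1265.


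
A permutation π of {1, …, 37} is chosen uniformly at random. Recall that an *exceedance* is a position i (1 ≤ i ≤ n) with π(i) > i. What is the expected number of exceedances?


Write X = Σ_{i=1}^{37} X_i, where X_i = 1_{π(i) > i}.
For each fixed i, π(i) is uniform over {1, …, 37} (marginal of a uniform permutation), so P[π(i) > i] = (n − i)/n. Summing: Σ_{i=1}^{37} (n − i)/n = (0 + 1 + … + 36)/37 = 37(37 − 1)/(2·37) = (37 − 1)/2.
Hence E[X] = Σ_{i=1}^{37} (37 − i)/37 = 18 ≈ 18.000.

E[X] = 18 = 18.000.


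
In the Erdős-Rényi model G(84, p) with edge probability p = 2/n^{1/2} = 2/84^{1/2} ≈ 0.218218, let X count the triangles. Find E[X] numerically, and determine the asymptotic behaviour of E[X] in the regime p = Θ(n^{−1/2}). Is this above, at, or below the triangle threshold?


Number of potential triangles: C(84, 3) = 95284.
Each occurs with probability p³ ≈ (0.218218)³ ≈ 1.03913281e-02.
By linearity: E[X] = C(84, 3)·p³ ≈ 95284 · 1.03913281e-02 ≈ 990.127307.
Since α = 1/2 < 1, p = c/n^{1/2} ≫ 1/n is above the triangle threshold p ~ 1/n. Asymptotically E[X] ~ (c³/6)·n^{3(1−α)} = (2³/6)·n^{1.5} → ∞; triangles are abundant w.h.p.

E[X] ≈ 990.127307; in regime p = Θ(1/n^{1/2}) E[X] diverges (above the triangle threshold p ~ 1/n).


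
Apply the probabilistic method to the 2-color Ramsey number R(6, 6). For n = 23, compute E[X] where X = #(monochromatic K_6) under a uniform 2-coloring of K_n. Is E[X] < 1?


E[X] = C(23, 6) · 2^{1 − 15} = 100947 · 2^{−14} = 100947/16384.
As a reduced fraction: E[X] = 100947/16384 ≈ 6.16132.
Is E[X] < 1? NO.
Since E[X] ≥ 1, the first-moment bound is inconclusive at n = 23; it does NOT by itself certify R(6, 6) > 23.

E[X] = 100947/16384 ≈ 6.16132; E[X] ≥ 1; first-moment method inconclusive here.


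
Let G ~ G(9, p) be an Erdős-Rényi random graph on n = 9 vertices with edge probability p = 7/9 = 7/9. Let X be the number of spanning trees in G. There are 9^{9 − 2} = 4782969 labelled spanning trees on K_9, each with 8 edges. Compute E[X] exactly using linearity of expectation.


K_9 has 9^{9 − 2} = 4782969 labelled spanning trees.
For each such spanning tree H, let X_H = 1 if all 8 edges of H are present in G. Then P[X_H = 1] = p^{8} = (7/9)^{8} = 5764801/43046721.
Summing the indicators: E[X] = Σ_H E[X_H] = 4782969 · p^{8} = 4782969 · 5764801/43046721 = 5764801/9.
Numerically: E[X] ≈ 640533.

E[X] = 4782969 · (7/9)^{8} = 5764801/9 ≈ 640533.


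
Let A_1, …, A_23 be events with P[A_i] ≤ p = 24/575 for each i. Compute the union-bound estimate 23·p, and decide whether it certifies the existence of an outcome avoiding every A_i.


Union bound: P[∪_{i=1}^{23} A_i] ≤ Σ_i P[A_i] ≤ 23·p = 23·(24/575) = 24/25.
Numerically: 24/25 ≈ 0.960000.
Is 24/25 < 1? YES.
Since P[∪ A_i] ≤ 24/25 < 1, the complement has P[∩ A_i^c] ≥ 1 − 24/25 = 1/25 > 0, so some outcome avoids every A_i.

23·p = 24/25 ≈ 0.960000; existence CERTIFIED by the union bound.


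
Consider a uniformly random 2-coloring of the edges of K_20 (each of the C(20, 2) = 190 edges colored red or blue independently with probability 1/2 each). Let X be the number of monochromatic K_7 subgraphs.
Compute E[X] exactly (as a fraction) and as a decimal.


Let X = Σ_S X_S over the C(20, 7) = 77520 subsets S of size 7, where X_S = 1 if the K_7 on S is monochromatic.
For a fixed S, the K_7 on S has C(7, 2) = 21 edges. P[all 21 edges red] = (1/2)^21, and likewise for blue, so P[monochromatic] = 2·(1/2)^21 = 2^{1 − 21} = 1/1048576.
By linearity of expectation: E[X] = C(20, 7) · 2^{1 − 21} = 77520 · 1/1048576 = 4845/65536.
Numerically: E[X] ≈ 0.07393.

E[X] = C(20,7)·2^(1−C(7,2)) = 4845/65536 ≈ 0.07393.


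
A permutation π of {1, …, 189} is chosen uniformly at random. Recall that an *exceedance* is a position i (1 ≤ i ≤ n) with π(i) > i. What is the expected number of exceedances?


Write X = Σ_{i=1}^{189} X_i, where X_i = 1_{π(i) > i}.
For each fixed i, π(i) is uniform over {1, …, 189} (marginal of a uniform permutation), so P[π(i) > i] = (n − i)/n. Summing: Σ_{i=1}^{189} (n − i)/n = (0 + 1 + … + 188)/189 = 189(189 − 1)/(2·189) = (189 − 1)/2.
Hence E[X] = Σ_{i=1}^{189} (189 − i)/189 = 94 ≈ 94.0000.

E[X] = 94 = 94.0000.


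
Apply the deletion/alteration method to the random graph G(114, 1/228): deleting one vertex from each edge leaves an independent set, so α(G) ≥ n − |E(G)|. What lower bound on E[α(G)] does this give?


E[|E(G)|] = C(114, 2)·p = 6441 · (1/228) = 113/4.
E[α(G)] ≥ n − E[|E(G)|] = 114 − 113/4 = 343/4.
Numerically: ≈ 85.750000.
(This is only a lower bound; the true E[α(G)] may be larger.)

E[α(G)] ≥ 343/4 ≈ 85.750000.


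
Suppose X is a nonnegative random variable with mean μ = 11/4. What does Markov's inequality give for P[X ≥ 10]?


μ = E[X] = 11/4, a = 10.
Markov: P[X ≥ 10] ≤ μ/a = (11/4)/10 = 11/40.
Numerically: ≈ 0.275000.
(Since a = 10 > μ = 2.750000, the bound 11/40 is < 1 and informative.)

P[X ≥ 10] ≤ 11/40 ≈ 0.275000.


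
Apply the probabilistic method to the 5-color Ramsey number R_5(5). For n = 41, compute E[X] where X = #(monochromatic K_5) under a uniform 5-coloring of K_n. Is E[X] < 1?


E[X] = C(41, 5) · 5^{1 − 10} = 749398 · 5^{−9} = 749398/1953125.
As a reduced fraction: E[X] = 749398/1953125 ≈ 0.3837.
Is E[X] < 1? YES.
Since E[X] < 1, there exists a 5-coloring of K_{41} with no monochromatic K_5; hence R_5(5) > 41.

E[X] = 749398/1953125 ≈ 0.3837; E[X] < 1, so R_5(5) > 41.


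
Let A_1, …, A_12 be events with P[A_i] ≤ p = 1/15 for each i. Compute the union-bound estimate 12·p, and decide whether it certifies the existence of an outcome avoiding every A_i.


Union bound: P[∪_{i=1}^{12} A_i] ≤ Σ_i P[A_i] ≤ 12·p = 12·(1/15) = 4/5.
Numerically: 4/5 ≈ 0.800000.
Is 4/5 < 1? YES.
Since P[∪ A_i] ≤ 4/5 < 1, the complement has P[∩ A_i^c] ≥ 1 − 4/5 = 1/5 > 0, so some outcome avoids every A_i.

12·p = 4/5 ≈ 0.800000; existence CERTIFIED by the union bound.


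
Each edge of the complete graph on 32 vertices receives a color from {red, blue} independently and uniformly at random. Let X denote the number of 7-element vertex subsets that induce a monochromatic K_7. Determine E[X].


Let X = Σ_S X_S over the C(32, 7) = 3365856 subsets S of size 7, where X_S = 1 if the K_7 on S is monochromatic.
For a fixed S, the K_7 on S has C(7, 2) = 21 edges. P[all 21 edges red] = (1/2)^21, and likewise for blue, so P[monochromatic] = 2·(1/2)^21 = 2^{1 − 21} = 1/1048576.
Summing: E[X] = C(32, 7) · 2^{1 − 21} = 3365856 · 1/1048576 = 105183/32768.
Numerically: E[X] ≈ 3.20993.

E[X] = C(32,7)·2^(1−C(7,2)) = 105183/32768 ≈ 3.20993.


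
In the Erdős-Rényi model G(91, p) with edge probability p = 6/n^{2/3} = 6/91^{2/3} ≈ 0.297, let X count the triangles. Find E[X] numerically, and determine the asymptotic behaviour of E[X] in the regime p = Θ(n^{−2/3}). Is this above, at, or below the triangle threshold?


Number of potential triangles: C(91, 3) = 121485.
Each occurs with probability p³ ≈ (0.297)³ ≈ 2.60838e-02.
By linearity: E[X] = C(91, 3)·p³ ≈ 121485 · 2.60838e-02 ≈ 3168.791.
Since α = 2/3 < 1, p = c/n^{2/3} ≫ 1/n is above the triangle threshold p ~ 1/n. Asymptotically E[X] ~ (c³/6)·n^{3(1−α)} = (6³/6)·n^{1} → ∞; triangles are abundant w.h.p.

E[X] ≈ 3168.791; in regime p = Θ(1/n^{2/3}) E[X] diverges (above the triangle threshold p ~ 1/n).


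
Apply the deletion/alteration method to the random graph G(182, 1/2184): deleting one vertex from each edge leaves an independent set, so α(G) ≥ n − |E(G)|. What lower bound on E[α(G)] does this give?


E[|E(G)|] = C(182, 2)·p = 16471 · (1/2184) = 181/24.
E[α(G)] ≥ n − E[|E(G)|] = 182 − 181/24 = 4187/24.
Numerically: ≈ 174.4583.
(This is only a lower bound; the true E[α(G)] may be larger.)

E[α(G)] ≥ 4187/24 ≈ 174.4583.


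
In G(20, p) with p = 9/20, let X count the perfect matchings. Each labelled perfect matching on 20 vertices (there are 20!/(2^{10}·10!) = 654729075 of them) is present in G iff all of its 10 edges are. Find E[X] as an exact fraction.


K_20 has 20!/(2^{10}·10!) = 654729075 labelled perfect matchings.
For each such perfect matching H, let X_H = 1 if all 10 edges of H are present in G. Then P[X_H = 1] = p^{10} = (9/20)^{10} = 3486784401/10240000000000.
By linearity: E[X] = Σ_H E[X_H] = 654729075 · p^{10} = 654729075 · 3486784401/10240000000000 = 91315965023646363/409600000000.
Numerically: E[X] ≈ 2.2294e+05.

E[X] = 654729075 · (9/20)^{10} = 91315965023646363/409600000000 ≈ 2.2294e+05.


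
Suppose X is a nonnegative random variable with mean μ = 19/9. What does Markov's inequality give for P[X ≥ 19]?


μ = E[X] = 19/9, a = 19.
Markov: P[X ≥ 19] ≤ μ/a = (19/9)/19 = 1/9.
Numerically: ≈ 0.111111.
(Since a = 19 > μ = 2.111111, the bound 1/9 is < 1 and informative.)

P[X ≥ 19] ≤ 1/9 ≈ 0.111111.


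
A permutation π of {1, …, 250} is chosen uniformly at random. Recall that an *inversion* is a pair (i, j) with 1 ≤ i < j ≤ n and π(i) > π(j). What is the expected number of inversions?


Write X = Σ X_I over the C(250, 2) = 31125 pairs i < j, with X_I the indicator of one inversion.
There are 31125 indicators.
For each fixed pair i < j, the values π(i) and π(j) are two distinct elements of {1, …, 250} in uniformly random order; by symmetry P[π(i) > π(j)] = 1/2.
By linearity: E[X] = 31125 · (1/2) = C(250, 2) · (1/2) = 31125/2 = 31125/2 ≈ 15562.500.

E[X] = 31125/2 = 15562.500.


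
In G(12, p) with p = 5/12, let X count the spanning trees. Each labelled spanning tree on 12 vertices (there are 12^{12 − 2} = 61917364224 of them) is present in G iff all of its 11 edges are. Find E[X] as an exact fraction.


K_12 has 12^{12 − 2} = 61917364224 labelled spanning trees.
For each such spanning tree H, let X_H = 1 if all 11 edges of H are present in G. Then P[X_H = 1] = p^{11} = (5/12)^{11} = 48828125/743008370688.
By linearity of expectation: E[X] = Σ_H E[X_H] = 61917364224 · p^{11} = 61917364224 · 48828125/743008370688 = 48828125/12.
Numerically: E[X] ≈ 4.069e+06.

E[X] = 61917364224 · (5/12)^{11} = 48828125/12 ≈ 4.069e+06.


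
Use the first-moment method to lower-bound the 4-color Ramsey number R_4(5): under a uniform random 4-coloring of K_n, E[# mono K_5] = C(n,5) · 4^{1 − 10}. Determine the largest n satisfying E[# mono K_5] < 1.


We need C(n, 5) · 4^{1 − 10} < 1, i.e. C(n, 5) < 4^{10 − 1} = 262144.
Check values of n near the boundary:
  n = 27: C(27, 5) = 80730; 80730 < 262144? YES
  n = 28: C(28, 5) = 98280; 98280 < 262144? YES
  n = 29: C(29, 5) = 118755; 118755 < 262144? YES
  n = 30: C(30, 5) = 142506; 142506 < 262144? YES
  n = 31: C(31, 5) = 169911; 169911 < 262144? YES
  n = 32: C(32, 5) = 201376; 201376 < 262144? YES
  n = 33: C(33, 5) = 237336; 237336 < 262144? YES
  n = 34: C(34, 5) = 278256; 278256 < 262144? NO
The largest n with C(n, 5) < 262144 is n = 33 (where E[X] = 29667/32768 ≈ 0.9053650). Hence R_4(5) > 33, i.e. R_4(5) ≥ 34.

Largest n = 33; hence R_4(5) > 33.


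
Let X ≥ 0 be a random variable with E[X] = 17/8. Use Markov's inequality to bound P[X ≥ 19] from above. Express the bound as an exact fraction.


μ = E[X] = 17/8, a = 19.
Markov: P[X ≥ 19] ≤ μ/a = (17/8)/19 = 17/152.
Numerically: ≈ 0.1118.
(Since a = 19 > μ = 2.1250, the bound 17/152 is < 1 and informative.)

P[X ≥ 19] ≤ 17/152 ≈ 0.1118.


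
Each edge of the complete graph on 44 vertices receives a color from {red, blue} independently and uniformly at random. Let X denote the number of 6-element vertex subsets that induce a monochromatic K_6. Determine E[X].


Let X = Σ_S X_S over the C(44, 6) = 7059052 subsets S of size 6, where X_S = 1 if the K_6 on S is monochromatic.
For a fixed S, the K_6 on S has C(6, 2) = 15 edges. P[all 15 edges red] = (1/2)^15, and likewise for blue, so P[monochromatic] = 2·(1/2)^15 = 2^{1 − 15} = 1/16384.
By linearity: E[X] = C(44, 6) · 2^{1 − 15} = 7059052 · 1/16384 = 1764763/4096.
Numerically: E[X] ≈ 430.850.

E[X] = C(44,6)·2^(1−C(6,2)) = 1764763/4096 ≈ 430.850.


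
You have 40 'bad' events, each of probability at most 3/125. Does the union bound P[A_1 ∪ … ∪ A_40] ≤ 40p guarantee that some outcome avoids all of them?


Union bound: P[∪_{i=1}^{40} A_i] ≤ Σ_i P[A_i] ≤ 40·p = 40·(3/125) = 24/25.
Numerically: 24/25 ≈ 0.960.
Is 24/25 < 1? YES.
Since P[∪ A_i] ≤ 24/25 < 1, the complement has P[∩ A_i^c] ≥ 1 − 24/25 = 1/25 > 0, so some outcome avoids every A_i.

40·p = 24/25 ≈ 0.960; existence CERTIFIED by the union bound.
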